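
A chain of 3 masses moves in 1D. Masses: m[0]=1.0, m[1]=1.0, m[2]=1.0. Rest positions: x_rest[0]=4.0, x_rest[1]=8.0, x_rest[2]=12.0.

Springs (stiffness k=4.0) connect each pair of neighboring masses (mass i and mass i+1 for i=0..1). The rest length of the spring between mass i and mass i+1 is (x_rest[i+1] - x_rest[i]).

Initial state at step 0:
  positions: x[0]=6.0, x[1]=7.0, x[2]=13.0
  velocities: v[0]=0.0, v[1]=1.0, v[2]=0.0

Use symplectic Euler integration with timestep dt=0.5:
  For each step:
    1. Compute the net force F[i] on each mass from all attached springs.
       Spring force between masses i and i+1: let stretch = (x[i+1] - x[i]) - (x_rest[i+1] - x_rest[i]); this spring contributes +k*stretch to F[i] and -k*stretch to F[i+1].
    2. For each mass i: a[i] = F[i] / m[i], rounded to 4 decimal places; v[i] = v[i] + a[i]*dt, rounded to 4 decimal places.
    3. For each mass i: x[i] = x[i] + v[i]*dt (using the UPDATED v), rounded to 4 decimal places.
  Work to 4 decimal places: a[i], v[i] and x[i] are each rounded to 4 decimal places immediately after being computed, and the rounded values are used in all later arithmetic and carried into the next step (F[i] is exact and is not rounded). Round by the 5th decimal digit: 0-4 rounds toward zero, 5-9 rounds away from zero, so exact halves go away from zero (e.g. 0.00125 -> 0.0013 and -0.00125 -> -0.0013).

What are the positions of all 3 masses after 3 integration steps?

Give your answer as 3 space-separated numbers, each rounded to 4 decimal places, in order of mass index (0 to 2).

Answer: 5.5000 7.5000 14.5000

Derivation:
Step 0: x=[6.0000 7.0000 13.0000] v=[0.0000 1.0000 0.0000]
Step 1: x=[3.0000 12.5000 11.0000] v=[-6.0000 11.0000 -4.0000]
Step 2: x=[5.5000 7.0000 14.5000] v=[5.0000 -11.0000 7.0000]
Step 3: x=[5.5000 7.5000 14.5000] v=[0.0000 1.0000 0.0000]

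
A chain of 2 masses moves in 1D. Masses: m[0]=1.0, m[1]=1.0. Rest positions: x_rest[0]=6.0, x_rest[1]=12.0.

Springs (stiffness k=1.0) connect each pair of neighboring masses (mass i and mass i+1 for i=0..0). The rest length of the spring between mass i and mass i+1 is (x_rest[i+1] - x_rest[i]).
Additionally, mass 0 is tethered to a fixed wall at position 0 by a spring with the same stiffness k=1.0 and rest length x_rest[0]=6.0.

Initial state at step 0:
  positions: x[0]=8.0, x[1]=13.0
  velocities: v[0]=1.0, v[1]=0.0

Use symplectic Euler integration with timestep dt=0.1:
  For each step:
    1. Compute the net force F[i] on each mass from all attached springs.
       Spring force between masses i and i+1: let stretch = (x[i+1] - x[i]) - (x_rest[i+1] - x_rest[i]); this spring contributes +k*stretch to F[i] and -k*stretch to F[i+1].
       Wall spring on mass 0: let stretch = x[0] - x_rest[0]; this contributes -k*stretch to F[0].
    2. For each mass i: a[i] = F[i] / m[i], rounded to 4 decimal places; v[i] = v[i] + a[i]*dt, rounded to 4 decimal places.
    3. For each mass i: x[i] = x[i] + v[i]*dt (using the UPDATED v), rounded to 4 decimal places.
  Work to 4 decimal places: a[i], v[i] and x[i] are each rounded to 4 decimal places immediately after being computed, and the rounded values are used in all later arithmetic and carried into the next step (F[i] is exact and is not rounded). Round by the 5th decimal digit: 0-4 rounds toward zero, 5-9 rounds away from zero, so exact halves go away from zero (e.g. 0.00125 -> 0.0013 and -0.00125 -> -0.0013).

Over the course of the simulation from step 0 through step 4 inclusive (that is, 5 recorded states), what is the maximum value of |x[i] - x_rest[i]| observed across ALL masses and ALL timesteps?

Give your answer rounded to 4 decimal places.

Step 0: x=[8.0000 13.0000] v=[1.0000 0.0000]
Step 1: x=[8.0700 13.0100] v=[0.7000 0.1000]
Step 2: x=[8.1087 13.0306] v=[0.3870 0.2060]
Step 3: x=[8.1155 13.0620] v=[0.0683 0.3138]
Step 4: x=[8.0906 13.1039] v=[-0.2486 0.4192]
Max displacement = 2.1155

Answer: 2.1155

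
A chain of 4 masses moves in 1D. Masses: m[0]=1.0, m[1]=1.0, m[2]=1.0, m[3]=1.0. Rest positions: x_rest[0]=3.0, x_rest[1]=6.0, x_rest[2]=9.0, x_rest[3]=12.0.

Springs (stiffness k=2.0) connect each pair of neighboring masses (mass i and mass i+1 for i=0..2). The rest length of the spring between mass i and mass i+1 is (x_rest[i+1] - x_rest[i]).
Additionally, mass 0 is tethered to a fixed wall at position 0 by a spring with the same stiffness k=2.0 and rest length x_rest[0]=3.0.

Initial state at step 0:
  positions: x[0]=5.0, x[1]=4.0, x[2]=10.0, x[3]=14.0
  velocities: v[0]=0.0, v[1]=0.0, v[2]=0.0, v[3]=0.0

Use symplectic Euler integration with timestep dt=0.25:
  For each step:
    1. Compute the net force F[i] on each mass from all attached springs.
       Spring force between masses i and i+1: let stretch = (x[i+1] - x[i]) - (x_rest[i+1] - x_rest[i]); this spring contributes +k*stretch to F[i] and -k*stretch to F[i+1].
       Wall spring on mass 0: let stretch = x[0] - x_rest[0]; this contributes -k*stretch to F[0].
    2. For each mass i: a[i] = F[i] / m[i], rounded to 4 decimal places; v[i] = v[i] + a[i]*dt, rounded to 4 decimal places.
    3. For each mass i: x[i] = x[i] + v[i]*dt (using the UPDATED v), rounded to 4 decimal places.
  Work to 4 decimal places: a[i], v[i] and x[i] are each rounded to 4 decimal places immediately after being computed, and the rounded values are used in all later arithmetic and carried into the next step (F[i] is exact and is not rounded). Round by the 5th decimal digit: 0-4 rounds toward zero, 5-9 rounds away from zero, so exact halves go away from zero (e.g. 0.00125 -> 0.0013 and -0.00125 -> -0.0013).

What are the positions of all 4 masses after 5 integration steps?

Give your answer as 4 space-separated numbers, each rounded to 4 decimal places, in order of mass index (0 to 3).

Answer: 1.2641 8.5652 9.7212 12.0679

Derivation:
Step 0: x=[5.0000 4.0000 10.0000 14.0000] v=[0.0000 0.0000 0.0000 0.0000]
Step 1: x=[4.2500 4.8750 9.7500 13.8750] v=[-3.0000 3.5000 -1.0000 -0.5000]
Step 2: x=[3.0469 6.2813 9.4063 13.6094] v=[-4.8125 5.6250 -1.3750 -1.0625]
Step 3: x=[1.8672 7.6739 9.1973 13.1934] v=[-4.7188 5.5703 -0.8360 -1.6641]
Step 4: x=[1.1799 8.5311 9.2974 12.6529] v=[-2.7491 3.4287 0.4004 -2.1622]
Step 5: x=[1.2641 8.5652 9.7212 12.0679] v=[0.3366 0.1363 1.6950 -2.3400]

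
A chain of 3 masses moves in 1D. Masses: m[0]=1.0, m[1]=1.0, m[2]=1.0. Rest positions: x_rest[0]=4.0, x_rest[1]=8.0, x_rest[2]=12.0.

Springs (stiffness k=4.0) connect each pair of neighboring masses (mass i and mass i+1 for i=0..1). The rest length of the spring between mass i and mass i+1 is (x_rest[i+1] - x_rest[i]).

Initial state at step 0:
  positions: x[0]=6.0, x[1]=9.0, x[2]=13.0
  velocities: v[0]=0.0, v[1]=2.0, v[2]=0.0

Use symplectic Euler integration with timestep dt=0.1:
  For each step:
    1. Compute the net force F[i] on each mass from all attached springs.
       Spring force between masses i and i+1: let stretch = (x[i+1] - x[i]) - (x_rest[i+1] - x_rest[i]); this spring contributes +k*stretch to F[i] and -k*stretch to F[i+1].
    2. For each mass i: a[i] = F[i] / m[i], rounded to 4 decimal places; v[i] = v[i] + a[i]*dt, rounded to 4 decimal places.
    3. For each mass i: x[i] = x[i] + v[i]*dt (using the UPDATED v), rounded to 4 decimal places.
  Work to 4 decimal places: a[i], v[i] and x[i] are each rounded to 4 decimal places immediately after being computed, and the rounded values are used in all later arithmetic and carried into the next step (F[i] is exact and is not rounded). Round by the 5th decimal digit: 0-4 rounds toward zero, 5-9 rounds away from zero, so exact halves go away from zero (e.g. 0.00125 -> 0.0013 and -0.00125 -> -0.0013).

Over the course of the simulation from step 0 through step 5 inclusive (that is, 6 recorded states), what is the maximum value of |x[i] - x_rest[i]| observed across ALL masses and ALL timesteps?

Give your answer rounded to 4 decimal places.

Step 0: x=[6.0000 9.0000 13.0000] v=[0.0000 2.0000 0.0000]
Step 1: x=[5.9600 9.2400 13.0000] v=[-0.4000 2.4000 0.0000]
Step 2: x=[5.8912 9.4992 13.0096] v=[-0.6880 2.5920 0.0960]
Step 3: x=[5.8067 9.7545 13.0388] v=[-0.8448 2.5530 0.2918]
Step 4: x=[5.7201 9.9833 13.0966] v=[-0.8657 2.2876 0.5781]
Step 5: x=[5.6441 10.1661 13.1899] v=[-0.7604 1.8276 0.9328]
Max displacement = 2.1661

Answer: 2.1661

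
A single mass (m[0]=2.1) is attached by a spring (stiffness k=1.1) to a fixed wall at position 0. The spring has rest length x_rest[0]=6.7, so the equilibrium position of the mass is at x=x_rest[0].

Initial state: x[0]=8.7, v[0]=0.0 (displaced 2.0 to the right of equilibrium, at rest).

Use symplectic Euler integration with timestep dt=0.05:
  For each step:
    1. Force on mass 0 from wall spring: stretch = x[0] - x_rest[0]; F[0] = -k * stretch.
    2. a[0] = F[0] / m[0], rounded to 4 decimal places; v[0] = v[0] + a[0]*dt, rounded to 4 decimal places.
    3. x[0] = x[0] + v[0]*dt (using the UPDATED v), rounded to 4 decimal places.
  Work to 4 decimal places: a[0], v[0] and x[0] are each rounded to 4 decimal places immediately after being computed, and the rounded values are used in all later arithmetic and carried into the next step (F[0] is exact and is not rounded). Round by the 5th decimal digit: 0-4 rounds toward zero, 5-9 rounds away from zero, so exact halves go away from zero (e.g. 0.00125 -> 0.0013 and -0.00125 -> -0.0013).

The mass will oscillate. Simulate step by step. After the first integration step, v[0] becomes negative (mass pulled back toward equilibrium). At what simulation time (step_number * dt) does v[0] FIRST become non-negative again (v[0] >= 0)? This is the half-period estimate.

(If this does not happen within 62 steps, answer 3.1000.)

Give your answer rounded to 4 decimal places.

Step 0: x=[8.7000] v=[0.0000]
Step 1: x=[8.6974] v=[-0.0524]
Step 2: x=[8.6922] v=[-0.1047]
Step 3: x=[8.6844] v=[-0.1569]
Step 4: x=[8.6740] v=[-0.2089]
Step 5: x=[8.6610] v=[-0.2606]
Step 6: x=[8.6454] v=[-0.3120]
Step 7: x=[8.6273] v=[-0.3630]
Step 8: x=[8.6066] v=[-0.4135]
Step 9: x=[8.5834] v=[-0.4634]
Step 10: x=[8.5578] v=[-0.5127]
Step 11: x=[8.5297] v=[-0.5614]
Step 12: x=[8.4992] v=[-0.6093]
Step 13: x=[8.4664] v=[-0.6564]
Step 14: x=[8.4313] v=[-0.7027]
Step 15: x=[8.3939] v=[-0.7480]
Step 16: x=[8.3543] v=[-0.7924]
Step 17: x=[8.3125] v=[-0.8357]
Step 18: x=[8.2686] v=[-0.8779]
Step 19: x=[8.2227] v=[-0.9190]
Step 20: x=[8.1748] v=[-0.9589]
Step 21: x=[8.1249] v=[-0.9975]
Step 22: x=[8.0732] v=[-1.0348]
Step 23: x=[8.0197] v=[-1.0708]
Step 24: x=[7.9644] v=[-1.1054]
Step 25: x=[7.9075] v=[-1.1385]
Step 26: x=[7.8490] v=[-1.1701]
Step 27: x=[7.7890] v=[-1.2002]
Step 28: x=[7.7276] v=[-1.2287]
Step 29: x=[7.6648] v=[-1.2556]
Step 30: x=[7.6008] v=[-1.2809]
Step 31: x=[7.5356] v=[-1.3045]
Step 32: x=[7.4693] v=[-1.3264]
Step 33: x=[7.4020] v=[-1.3466]
Step 34: x=[7.3338] v=[-1.3650]
Step 35: x=[7.2647] v=[-1.3816]
Step 36: x=[7.1949] v=[-1.3964]
Step 37: x=[7.1244] v=[-1.4094]
Step 38: x=[7.0534] v=[-1.4205]
Step 39: x=[6.9819] v=[-1.4298]
Step 40: x=[6.9100] v=[-1.4372]
Step 41: x=[6.8379] v=[-1.4427]
Step 42: x=[6.7656] v=[-1.4463]
Step 43: x=[6.6932] v=[-1.4480]
Step 44: x=[6.6208] v=[-1.4478]
Step 45: x=[6.5485] v=[-1.4457]
Step 46: x=[6.4764] v=[-1.4417]
Step 47: x=[6.4046] v=[-1.4358]
Step 48: x=[6.3332] v=[-1.4281]
Step 49: x=[6.2623] v=[-1.4185]
Step 50: x=[6.1920] v=[-1.4070]
Step 51: x=[6.1223] v=[-1.3937]
Step 52: x=[6.0534] v=[-1.3786]
Step 53: x=[5.9853] v=[-1.3617]
Step 54: x=[5.9182] v=[-1.3430]
Step 55: x=[5.8521] v=[-1.3225]
Step 56: x=[5.7871] v=[-1.3003]
Step 57: x=[5.7233] v=[-1.2764]
Step 58: x=[5.6608] v=[-1.2508]
Step 59: x=[5.5996] v=[-1.2236]
Step 60: x=[5.5399] v=[-1.1948]
Step 61: x=[5.4817] v=[-1.1644]
Step 62: x=[5.4251] v=[-1.1325]
v[0] did not become non-negative within 62 steps; using fallback time=3.1000

Answer: 3.1000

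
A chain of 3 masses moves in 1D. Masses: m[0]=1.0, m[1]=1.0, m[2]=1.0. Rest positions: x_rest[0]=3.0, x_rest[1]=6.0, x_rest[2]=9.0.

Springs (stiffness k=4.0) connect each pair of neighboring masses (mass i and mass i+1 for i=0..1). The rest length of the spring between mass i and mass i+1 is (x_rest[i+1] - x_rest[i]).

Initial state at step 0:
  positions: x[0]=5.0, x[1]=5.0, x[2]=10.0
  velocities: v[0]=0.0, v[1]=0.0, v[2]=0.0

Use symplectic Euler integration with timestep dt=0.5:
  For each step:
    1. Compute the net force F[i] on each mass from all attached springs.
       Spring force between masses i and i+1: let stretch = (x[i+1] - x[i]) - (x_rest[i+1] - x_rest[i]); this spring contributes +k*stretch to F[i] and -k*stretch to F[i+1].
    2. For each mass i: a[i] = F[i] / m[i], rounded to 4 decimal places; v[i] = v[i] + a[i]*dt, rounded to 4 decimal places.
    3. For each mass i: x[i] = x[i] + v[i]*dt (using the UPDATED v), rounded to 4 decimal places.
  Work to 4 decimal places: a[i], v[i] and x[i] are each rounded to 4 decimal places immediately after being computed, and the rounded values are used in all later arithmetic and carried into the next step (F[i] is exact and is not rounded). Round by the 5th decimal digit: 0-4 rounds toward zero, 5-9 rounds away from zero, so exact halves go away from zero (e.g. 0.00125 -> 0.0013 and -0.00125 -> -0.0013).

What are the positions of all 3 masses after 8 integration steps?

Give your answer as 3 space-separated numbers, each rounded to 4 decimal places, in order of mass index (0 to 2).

Step 0: x=[5.0000 5.0000 10.0000] v=[0.0000 0.0000 0.0000]
Step 1: x=[2.0000 10.0000 8.0000] v=[-6.0000 10.0000 -4.0000]
Step 2: x=[4.0000 5.0000 11.0000] v=[4.0000 -10.0000 6.0000]
Step 3: x=[4.0000 5.0000 11.0000] v=[0.0000 0.0000 0.0000]
Step 4: x=[2.0000 10.0000 8.0000] v=[-4.0000 10.0000 -6.0000]
Step 5: x=[5.0000 5.0000 10.0000] v=[6.0000 -10.0000 4.0000]
Step 6: x=[5.0000 5.0000 10.0000] v=[0.0000 0.0000 0.0000]
Step 7: x=[2.0000 10.0000 8.0000] v=[-6.0000 10.0000 -4.0000]
Step 8: x=[4.0000 5.0000 11.0000] v=[4.0000 -10.0000 6.0000]

Answer: 4.0000 5.0000 11.0000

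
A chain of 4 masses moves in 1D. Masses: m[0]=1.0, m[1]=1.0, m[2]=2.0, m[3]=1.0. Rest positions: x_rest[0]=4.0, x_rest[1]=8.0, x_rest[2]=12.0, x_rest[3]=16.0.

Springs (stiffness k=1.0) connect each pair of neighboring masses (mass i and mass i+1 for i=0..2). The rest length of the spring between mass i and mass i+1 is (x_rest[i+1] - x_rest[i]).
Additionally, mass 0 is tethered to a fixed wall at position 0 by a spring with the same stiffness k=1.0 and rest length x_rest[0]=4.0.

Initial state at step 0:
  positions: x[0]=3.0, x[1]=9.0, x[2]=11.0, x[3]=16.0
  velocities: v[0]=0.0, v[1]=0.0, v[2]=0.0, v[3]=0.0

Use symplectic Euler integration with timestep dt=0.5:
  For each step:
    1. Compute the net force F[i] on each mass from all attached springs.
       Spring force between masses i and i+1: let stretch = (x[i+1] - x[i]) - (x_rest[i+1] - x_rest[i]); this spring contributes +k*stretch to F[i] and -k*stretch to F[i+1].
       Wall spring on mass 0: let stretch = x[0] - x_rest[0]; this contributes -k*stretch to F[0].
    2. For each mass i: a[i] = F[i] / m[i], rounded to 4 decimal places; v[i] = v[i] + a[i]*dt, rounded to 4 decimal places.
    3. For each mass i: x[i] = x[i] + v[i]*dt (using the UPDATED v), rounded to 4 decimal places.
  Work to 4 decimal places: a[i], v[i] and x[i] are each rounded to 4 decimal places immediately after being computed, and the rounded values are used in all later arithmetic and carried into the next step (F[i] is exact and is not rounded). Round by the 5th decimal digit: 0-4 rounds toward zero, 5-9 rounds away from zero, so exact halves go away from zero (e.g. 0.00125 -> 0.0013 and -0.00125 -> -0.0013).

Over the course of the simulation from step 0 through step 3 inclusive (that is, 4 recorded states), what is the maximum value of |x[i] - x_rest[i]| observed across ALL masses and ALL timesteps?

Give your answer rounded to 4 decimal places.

Step 0: x=[3.0000 9.0000 11.0000 16.0000] v=[0.0000 0.0000 0.0000 0.0000]
Step 1: x=[3.7500 8.0000 11.3750 15.7500] v=[1.5000 -2.0000 0.7500 -0.5000]
Step 2: x=[4.6250 6.7813 11.8750 15.4063] v=[1.7500 -2.4375 1.0000 -0.6875]
Step 3: x=[4.8829 6.2969 12.1797 15.1797] v=[0.5157 -0.9688 0.6094 -0.4532]
Max displacement = 1.7031

Answer: 1.7031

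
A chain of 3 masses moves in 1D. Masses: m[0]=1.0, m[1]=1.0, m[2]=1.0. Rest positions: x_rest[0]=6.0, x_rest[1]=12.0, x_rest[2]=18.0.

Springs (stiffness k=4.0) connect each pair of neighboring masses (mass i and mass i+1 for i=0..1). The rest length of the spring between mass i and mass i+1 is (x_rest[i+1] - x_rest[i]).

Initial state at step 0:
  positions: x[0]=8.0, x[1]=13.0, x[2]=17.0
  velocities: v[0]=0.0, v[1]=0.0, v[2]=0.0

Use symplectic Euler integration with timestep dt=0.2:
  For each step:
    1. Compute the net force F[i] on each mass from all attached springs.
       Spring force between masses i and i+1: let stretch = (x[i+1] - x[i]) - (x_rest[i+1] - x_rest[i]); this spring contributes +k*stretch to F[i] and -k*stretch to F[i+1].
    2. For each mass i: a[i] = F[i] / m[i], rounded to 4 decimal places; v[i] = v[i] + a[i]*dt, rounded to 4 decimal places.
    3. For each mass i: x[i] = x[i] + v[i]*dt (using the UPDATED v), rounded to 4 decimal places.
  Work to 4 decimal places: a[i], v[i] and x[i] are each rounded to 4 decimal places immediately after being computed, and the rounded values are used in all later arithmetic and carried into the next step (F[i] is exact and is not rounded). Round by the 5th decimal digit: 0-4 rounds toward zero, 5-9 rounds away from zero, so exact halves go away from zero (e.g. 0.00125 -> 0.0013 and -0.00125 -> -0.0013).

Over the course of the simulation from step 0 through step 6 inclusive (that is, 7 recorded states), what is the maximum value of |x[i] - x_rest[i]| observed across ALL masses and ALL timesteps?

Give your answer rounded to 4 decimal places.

Step 0: x=[8.0000 13.0000 17.0000] v=[0.0000 0.0000 0.0000]
Step 1: x=[7.8400 12.8400 17.3200] v=[-0.8000 -0.8000 1.6000]
Step 2: x=[7.5200 12.5968 17.8832] v=[-1.6000 -1.2160 2.8160]
Step 3: x=[7.0523 12.3871 18.5606] v=[-2.3386 -1.0483 3.3869]
Step 4: x=[6.4781 12.3116 19.2102] v=[-2.8708 -0.3773 3.2481]
Step 5: x=[5.8773 12.4066 19.7160] v=[-3.0040 0.4748 2.5292]
Step 6: x=[5.3612 12.6264 20.0123] v=[-2.5806 1.0989 1.4817]
Max displacement = 2.0123

Answer: 2.0123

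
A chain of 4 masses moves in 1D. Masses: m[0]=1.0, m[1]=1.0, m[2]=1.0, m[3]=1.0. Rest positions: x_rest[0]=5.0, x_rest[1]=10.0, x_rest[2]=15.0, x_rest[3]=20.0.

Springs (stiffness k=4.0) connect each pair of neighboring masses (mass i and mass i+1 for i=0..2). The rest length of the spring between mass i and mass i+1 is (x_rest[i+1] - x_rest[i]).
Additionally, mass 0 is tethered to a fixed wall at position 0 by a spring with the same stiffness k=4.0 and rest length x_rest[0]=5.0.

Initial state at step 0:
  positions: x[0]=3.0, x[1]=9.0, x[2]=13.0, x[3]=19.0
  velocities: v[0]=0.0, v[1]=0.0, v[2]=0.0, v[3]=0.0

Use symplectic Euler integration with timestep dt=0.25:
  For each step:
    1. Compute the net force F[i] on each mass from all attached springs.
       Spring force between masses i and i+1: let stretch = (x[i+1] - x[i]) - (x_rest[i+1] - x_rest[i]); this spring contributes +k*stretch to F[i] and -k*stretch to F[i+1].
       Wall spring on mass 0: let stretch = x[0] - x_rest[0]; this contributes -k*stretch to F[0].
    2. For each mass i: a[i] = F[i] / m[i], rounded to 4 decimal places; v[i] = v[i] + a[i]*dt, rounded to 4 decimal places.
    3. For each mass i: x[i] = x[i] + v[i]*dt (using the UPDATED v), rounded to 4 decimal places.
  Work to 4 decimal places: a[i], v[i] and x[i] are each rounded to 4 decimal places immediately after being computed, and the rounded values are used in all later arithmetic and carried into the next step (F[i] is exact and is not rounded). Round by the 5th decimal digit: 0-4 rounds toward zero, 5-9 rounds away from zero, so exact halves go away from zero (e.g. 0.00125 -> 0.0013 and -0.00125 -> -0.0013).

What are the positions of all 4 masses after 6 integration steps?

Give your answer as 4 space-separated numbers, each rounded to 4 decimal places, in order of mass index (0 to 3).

Step 0: x=[3.0000 9.0000 13.0000 19.0000] v=[0.0000 0.0000 0.0000 0.0000]
Step 1: x=[3.7500 8.5000 13.5000 18.7500] v=[3.0000 -2.0000 2.0000 -1.0000]
Step 2: x=[4.7500 8.0625 14.0625 18.4375] v=[4.0000 -1.7500 2.2500 -1.2500]
Step 3: x=[5.3906 8.2969 14.2188 18.2813] v=[2.5625 0.9375 0.6250 -0.6250]
Step 4: x=[5.4102 9.2852 13.9102 18.3594] v=[0.0782 3.9531 -1.2344 0.3125]
Step 5: x=[5.0460 10.4610 13.5577 18.5752] v=[-1.4570 4.7031 -1.4102 0.8633]
Step 6: x=[4.7740 11.0572 13.6854 18.7867] v=[-1.0880 2.3848 0.5106 0.8458]

Answer: 4.7740 11.0572 13.6854 18.7867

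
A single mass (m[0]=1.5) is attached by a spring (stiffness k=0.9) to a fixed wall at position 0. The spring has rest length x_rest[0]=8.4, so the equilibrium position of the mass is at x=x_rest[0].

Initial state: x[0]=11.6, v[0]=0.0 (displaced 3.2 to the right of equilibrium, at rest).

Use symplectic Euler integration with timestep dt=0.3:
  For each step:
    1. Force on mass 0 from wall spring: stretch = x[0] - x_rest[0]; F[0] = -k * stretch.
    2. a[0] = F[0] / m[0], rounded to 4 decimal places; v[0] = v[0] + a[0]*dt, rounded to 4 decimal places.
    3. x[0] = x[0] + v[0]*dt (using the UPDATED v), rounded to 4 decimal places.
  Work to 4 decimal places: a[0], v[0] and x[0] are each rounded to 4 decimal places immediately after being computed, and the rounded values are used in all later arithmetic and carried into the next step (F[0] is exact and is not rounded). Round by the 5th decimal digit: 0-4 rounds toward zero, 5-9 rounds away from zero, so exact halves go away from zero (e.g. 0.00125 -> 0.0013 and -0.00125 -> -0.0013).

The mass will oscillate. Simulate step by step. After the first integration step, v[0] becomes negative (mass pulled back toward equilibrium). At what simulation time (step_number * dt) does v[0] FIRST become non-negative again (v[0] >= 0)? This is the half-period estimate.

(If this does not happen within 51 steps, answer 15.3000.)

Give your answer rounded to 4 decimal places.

Answer: 4.2000

Derivation:
Step 0: x=[11.6000] v=[0.0000]
Step 1: x=[11.4272] v=[-0.5760]
Step 2: x=[11.0909] v=[-1.1209]
Step 3: x=[10.6093] v=[-1.6053]
Step 4: x=[10.0084] v=[-2.0030]
Step 5: x=[9.3207] v=[-2.2925]
Step 6: x=[8.5832] v=[-2.4582]
Step 7: x=[7.8358] v=[-2.4912]
Step 8: x=[7.1189] v=[-2.3897]
Step 9: x=[6.4712] v=[-2.1591]
Step 10: x=[5.9276] v=[-1.8119]
Step 11: x=[5.5175] v=[-1.3669]
Step 12: x=[5.2631] v=[-0.8481]
Step 13: x=[5.1781] v=[-0.2835]
Step 14: x=[5.2670] v=[0.2964]
First v>=0 after going negative at step 14, time=4.2000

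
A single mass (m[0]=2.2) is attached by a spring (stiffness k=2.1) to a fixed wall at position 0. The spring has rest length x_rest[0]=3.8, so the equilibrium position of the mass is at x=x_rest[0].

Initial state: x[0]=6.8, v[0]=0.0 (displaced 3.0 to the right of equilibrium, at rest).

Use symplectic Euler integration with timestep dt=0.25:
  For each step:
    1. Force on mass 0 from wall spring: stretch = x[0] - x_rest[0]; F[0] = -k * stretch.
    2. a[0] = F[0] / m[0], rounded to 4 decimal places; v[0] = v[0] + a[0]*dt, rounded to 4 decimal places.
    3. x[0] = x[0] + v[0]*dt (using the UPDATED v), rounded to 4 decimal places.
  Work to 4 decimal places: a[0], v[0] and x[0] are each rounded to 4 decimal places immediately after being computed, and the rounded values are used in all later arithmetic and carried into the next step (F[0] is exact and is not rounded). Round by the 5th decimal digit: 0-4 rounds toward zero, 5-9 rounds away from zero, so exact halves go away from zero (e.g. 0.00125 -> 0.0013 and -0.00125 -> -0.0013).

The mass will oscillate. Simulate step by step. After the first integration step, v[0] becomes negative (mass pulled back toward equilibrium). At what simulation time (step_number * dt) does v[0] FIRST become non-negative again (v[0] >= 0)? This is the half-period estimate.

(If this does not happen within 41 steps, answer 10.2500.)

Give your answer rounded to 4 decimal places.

Step 0: x=[6.8000] v=[0.0000]
Step 1: x=[6.6210] v=[-0.7159]
Step 2: x=[6.2737] v=[-1.3891]
Step 3: x=[5.7789] v=[-1.9794]
Step 4: x=[5.1660] v=[-2.4517]
Step 5: x=[4.4716] v=[-2.7777]
Step 6: x=[3.7371] v=[-2.9380]
Step 7: x=[3.0064] v=[-2.9230]
Step 8: x=[2.3230] v=[-2.7336]
Step 9: x=[1.7277] v=[-2.3811]
Step 10: x=[1.2561] v=[-1.8866]
Step 11: x=[0.9362] v=[-1.2795]
Step 12: x=[0.7872] v=[-0.5961]
Step 13: x=[0.8179] v=[0.1229]
First v>=0 after going negative at step 13, time=3.2500

Answer: 3.2500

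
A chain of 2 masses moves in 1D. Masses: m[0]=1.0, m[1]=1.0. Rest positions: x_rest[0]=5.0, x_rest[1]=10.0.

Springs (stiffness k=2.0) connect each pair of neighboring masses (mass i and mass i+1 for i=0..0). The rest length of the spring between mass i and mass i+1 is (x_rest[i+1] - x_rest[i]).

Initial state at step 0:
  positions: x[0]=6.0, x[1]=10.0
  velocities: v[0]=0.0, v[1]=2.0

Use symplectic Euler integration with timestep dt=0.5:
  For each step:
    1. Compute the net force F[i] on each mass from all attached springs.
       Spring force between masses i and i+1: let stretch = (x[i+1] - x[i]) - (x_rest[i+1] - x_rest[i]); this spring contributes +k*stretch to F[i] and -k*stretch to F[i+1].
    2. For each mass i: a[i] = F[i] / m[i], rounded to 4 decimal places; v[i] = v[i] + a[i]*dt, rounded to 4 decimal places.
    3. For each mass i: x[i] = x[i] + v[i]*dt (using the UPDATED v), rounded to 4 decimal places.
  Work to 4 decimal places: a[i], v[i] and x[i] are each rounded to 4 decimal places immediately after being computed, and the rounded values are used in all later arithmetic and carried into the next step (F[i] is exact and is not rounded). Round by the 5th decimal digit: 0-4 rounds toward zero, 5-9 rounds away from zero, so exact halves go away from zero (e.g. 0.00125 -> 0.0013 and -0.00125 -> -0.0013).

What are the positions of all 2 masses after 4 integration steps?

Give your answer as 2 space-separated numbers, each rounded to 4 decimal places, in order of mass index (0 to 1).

Step 0: x=[6.0000 10.0000] v=[0.0000 2.0000]
Step 1: x=[5.5000 11.5000] v=[-1.0000 3.0000]
Step 2: x=[5.5000 12.5000] v=[0.0000 2.0000]
Step 3: x=[6.5000 12.5000] v=[2.0000 0.0000]
Step 4: x=[8.0000 12.0000] v=[3.0000 -1.0000]

Answer: 8.0000 12.0000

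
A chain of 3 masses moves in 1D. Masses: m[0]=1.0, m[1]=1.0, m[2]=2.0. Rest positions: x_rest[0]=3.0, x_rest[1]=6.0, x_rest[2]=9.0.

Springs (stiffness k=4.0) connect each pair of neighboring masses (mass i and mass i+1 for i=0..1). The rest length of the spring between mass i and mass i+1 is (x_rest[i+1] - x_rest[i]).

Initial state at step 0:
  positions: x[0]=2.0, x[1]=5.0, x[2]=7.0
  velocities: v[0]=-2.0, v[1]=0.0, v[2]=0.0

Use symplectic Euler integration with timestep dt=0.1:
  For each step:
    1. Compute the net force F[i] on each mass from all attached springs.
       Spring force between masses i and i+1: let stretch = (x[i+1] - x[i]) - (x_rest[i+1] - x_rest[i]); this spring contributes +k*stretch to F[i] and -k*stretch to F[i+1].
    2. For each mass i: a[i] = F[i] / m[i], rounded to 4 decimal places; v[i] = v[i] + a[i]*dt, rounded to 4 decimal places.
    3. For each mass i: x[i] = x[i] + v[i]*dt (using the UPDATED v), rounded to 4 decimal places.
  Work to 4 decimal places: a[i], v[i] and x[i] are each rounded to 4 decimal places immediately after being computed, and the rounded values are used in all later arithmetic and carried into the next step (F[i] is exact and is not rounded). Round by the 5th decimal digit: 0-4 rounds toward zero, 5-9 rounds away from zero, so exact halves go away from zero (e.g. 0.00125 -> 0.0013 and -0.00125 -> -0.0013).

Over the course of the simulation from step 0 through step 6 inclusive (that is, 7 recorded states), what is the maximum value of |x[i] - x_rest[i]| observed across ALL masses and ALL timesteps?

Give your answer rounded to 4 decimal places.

Step 0: x=[2.0000 5.0000 7.0000] v=[-2.0000 0.0000 0.0000]
Step 1: x=[1.8000 4.9600 7.0200] v=[-2.0000 -0.4000 0.2000]
Step 2: x=[1.6064 4.8760 7.0588] v=[-1.9360 -0.8400 0.3880]
Step 3: x=[1.4236 4.7485 7.1139] v=[-1.8282 -1.2747 0.5514]
Step 4: x=[1.2538 4.5827 7.1817] v=[-1.6982 -1.6585 0.6783]
Step 5: x=[1.0971 4.3877 7.2576] v=[-1.5666 -1.9505 0.7585]
Step 6: x=[0.9521 4.1758 7.3361] v=[-1.4504 -2.1188 0.7845]
Max displacement = 2.0479

Answer: 2.0479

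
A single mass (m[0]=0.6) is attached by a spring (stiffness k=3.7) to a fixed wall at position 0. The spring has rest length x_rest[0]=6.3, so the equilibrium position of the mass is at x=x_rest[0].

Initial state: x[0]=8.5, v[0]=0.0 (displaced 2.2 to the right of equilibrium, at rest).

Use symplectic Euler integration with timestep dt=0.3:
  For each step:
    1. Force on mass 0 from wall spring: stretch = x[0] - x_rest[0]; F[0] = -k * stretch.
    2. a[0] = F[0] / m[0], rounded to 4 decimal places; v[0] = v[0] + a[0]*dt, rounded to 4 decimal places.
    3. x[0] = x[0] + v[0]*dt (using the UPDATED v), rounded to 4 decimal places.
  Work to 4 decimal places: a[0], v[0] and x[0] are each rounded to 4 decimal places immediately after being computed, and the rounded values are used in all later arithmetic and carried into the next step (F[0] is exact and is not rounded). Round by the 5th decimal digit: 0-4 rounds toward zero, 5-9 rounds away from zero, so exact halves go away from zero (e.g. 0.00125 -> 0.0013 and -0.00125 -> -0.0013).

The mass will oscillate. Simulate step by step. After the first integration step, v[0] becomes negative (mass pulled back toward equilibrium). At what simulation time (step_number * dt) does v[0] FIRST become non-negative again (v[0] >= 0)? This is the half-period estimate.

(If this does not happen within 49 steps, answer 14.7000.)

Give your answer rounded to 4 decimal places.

Answer: 1.5000

Derivation:
Step 0: x=[8.5000] v=[0.0000]
Step 1: x=[7.2790] v=[-4.0700]
Step 2: x=[5.5146] v=[-5.8812]
Step 3: x=[4.1861] v=[-4.4282]
Step 4: x=[4.0309] v=[-0.5175]
Step 5: x=[5.1350] v=[3.6803]
First v>=0 after going negative at step 5, time=1.5000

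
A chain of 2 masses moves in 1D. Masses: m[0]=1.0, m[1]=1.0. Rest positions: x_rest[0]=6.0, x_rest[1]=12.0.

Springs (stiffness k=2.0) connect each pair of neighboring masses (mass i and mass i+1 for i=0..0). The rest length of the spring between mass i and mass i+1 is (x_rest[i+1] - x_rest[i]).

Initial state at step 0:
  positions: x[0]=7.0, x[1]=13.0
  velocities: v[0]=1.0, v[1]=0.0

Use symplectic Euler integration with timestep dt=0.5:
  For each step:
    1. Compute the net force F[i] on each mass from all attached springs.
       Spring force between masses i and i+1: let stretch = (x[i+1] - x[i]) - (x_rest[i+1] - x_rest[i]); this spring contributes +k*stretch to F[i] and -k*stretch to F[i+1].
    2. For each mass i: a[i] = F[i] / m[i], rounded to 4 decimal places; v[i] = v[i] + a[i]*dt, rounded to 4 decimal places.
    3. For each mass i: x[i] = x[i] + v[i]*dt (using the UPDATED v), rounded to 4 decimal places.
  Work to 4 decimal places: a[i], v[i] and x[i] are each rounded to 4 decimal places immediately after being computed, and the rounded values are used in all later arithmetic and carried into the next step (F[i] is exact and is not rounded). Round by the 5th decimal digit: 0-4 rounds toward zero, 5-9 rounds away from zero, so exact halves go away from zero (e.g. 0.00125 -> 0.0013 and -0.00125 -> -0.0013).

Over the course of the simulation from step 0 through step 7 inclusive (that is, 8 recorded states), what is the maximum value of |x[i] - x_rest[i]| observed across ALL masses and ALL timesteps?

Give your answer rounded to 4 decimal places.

Step 0: x=[7.0000 13.0000] v=[1.0000 0.0000]
Step 1: x=[7.5000 13.0000] v=[1.0000 0.0000]
Step 2: x=[7.7500 13.2500] v=[0.5000 0.5000]
Step 3: x=[7.7500 13.7500] v=[0.0000 1.0000]
Step 4: x=[7.7500 14.2500] v=[0.0000 1.0000]
Step 5: x=[8.0000 14.5000] v=[0.5000 0.5000]
Step 6: x=[8.5000 14.5000] v=[1.0000 0.0000]
Step 7: x=[9.0000 14.5000] v=[1.0000 0.0000]
Max displacement = 3.0000

Answer: 3.0000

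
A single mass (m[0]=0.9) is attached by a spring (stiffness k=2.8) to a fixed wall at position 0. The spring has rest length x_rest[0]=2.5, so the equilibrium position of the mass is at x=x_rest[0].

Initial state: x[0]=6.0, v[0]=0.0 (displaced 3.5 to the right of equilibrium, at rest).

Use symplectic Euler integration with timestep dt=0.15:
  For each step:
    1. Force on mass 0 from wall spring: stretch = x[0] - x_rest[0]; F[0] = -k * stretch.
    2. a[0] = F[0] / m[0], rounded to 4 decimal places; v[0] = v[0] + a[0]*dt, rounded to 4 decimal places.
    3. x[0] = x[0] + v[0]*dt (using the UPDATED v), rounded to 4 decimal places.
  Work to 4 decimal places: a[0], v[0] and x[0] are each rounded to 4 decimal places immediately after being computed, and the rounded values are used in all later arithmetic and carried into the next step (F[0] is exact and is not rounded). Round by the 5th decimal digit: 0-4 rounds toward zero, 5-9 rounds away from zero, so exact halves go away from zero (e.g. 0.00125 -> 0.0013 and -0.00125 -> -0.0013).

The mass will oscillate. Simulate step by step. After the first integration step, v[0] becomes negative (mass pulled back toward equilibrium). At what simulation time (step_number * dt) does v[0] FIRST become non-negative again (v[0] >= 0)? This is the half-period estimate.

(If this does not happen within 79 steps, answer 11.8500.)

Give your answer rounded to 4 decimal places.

Step 0: x=[6.0000] v=[0.0000]
Step 1: x=[5.7550] v=[-1.6333]
Step 2: x=[5.2822] v=[-3.1523]
Step 3: x=[4.6146] v=[-4.4507]
Step 4: x=[3.7990] v=[-5.4375]
Step 5: x=[2.8924] v=[-6.0437]
Step 6: x=[1.9584] v=[-6.2268]
Step 7: x=[1.0623] v=[-5.9741]
Step 8: x=[0.2668] v=[-5.3032]
Step 9: x=[-0.3724] v=[-4.2610]
Step 10: x=[-0.8105] v=[-2.9205]
Step 11: x=[-1.0168] v=[-1.3756]
Step 12: x=[-0.9770] v=[0.2656]
First v>=0 after going negative at step 12, time=1.8000

Answer: 1.8000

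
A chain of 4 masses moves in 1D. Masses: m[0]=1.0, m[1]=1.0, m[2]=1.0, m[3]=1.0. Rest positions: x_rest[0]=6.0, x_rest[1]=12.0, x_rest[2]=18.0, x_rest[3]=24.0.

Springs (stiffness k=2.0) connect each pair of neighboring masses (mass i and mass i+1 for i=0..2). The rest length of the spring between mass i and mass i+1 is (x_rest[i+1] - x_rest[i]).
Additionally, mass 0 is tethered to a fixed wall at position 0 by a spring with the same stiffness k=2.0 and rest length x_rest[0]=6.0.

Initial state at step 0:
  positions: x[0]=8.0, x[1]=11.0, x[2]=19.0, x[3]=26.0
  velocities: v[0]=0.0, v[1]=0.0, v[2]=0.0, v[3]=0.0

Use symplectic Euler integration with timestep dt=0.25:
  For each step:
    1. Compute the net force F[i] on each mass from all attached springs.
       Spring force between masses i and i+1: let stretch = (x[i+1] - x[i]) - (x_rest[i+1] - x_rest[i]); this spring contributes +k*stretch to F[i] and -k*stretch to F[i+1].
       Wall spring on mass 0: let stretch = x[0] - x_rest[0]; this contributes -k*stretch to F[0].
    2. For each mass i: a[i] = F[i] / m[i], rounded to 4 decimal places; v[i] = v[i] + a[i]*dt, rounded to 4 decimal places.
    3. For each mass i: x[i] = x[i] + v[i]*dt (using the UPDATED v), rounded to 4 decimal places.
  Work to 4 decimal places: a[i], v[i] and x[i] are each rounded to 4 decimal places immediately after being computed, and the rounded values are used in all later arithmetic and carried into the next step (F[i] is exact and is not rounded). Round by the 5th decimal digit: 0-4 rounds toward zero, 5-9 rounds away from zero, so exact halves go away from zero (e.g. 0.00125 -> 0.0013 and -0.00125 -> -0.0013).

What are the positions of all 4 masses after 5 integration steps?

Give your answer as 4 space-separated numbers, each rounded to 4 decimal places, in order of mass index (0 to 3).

Step 0: x=[8.0000 11.0000 19.0000 26.0000] v=[0.0000 0.0000 0.0000 0.0000]
Step 1: x=[7.3750 11.6250 18.8750 25.8750] v=[-2.5000 2.5000 -0.5000 -0.5000]
Step 2: x=[6.3594 12.6250 18.7188 25.6250] v=[-4.0625 4.0000 -0.6250 -1.0000]
Step 3: x=[5.3321 13.6035 18.6641 25.2617] v=[-4.1094 3.9141 -0.2188 -1.4531]
Step 4: x=[4.6722 14.1807 18.8015 24.8237] v=[-2.6398 2.3087 0.5497 -1.7519]
Step 5: x=[4.6168 14.1469 19.1141 24.3830] v=[-0.2217 -0.1352 1.2504 -1.7630]

Answer: 4.6168 14.1469 19.1141 24.3830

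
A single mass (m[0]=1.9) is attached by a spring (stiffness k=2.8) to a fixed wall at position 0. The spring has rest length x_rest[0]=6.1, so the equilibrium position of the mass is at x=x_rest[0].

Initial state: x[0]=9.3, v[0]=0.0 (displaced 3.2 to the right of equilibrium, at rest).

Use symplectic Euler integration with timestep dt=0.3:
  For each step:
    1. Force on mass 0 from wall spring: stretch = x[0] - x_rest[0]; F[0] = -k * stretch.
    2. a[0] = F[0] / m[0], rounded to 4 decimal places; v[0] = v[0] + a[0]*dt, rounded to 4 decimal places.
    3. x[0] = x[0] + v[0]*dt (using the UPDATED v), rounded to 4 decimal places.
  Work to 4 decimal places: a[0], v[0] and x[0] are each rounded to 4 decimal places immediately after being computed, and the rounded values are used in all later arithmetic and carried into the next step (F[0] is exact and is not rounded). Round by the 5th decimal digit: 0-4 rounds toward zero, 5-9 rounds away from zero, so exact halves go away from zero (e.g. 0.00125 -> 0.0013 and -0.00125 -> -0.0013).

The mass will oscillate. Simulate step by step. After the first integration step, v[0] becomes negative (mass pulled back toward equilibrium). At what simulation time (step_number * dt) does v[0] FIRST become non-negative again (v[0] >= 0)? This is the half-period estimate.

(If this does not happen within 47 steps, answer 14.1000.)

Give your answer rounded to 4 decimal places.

Step 0: x=[9.3000] v=[0.0000]
Step 1: x=[8.8756] v=[-1.4147]
Step 2: x=[8.0831] v=[-2.6418]
Step 3: x=[7.0275] v=[-3.5186]
Step 4: x=[5.8489] v=[-3.9286]
Step 5: x=[4.7036] v=[-3.8176]
Step 6: x=[3.7435] v=[-3.2002]
Step 7: x=[3.0960] v=[-2.1584]
Step 8: x=[2.8469] v=[-0.8303]
Step 9: x=[3.0293] v=[0.6079]
First v>=0 after going negative at step 9, time=2.7000

Answer: 2.7000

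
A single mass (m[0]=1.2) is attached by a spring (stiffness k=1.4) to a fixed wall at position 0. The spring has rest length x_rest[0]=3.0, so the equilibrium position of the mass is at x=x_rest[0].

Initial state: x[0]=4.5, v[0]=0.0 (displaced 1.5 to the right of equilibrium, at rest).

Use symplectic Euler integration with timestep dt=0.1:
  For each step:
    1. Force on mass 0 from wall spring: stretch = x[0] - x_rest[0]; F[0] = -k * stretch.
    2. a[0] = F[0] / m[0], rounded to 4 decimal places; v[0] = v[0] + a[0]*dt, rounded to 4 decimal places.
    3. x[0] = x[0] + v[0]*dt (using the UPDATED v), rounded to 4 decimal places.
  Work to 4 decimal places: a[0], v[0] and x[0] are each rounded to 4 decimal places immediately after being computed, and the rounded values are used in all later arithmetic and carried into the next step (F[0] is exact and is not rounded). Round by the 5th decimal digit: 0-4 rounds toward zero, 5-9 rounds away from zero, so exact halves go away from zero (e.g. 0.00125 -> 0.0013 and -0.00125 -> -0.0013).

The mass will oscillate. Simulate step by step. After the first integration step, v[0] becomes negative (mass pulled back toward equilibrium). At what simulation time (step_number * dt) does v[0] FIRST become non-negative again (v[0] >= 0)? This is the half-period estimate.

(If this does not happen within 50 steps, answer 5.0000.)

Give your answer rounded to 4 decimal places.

Step 0: x=[4.5000] v=[0.0000]
Step 1: x=[4.4825] v=[-0.1750]
Step 2: x=[4.4477] v=[-0.3480]
Step 3: x=[4.3960] v=[-0.5169]
Step 4: x=[4.3280] v=[-0.6798]
Step 5: x=[4.2445] v=[-0.8347]
Step 6: x=[4.1465] v=[-0.9799]
Step 7: x=[4.0351] v=[-1.1137]
Step 8: x=[3.9117] v=[-1.2345]
Step 9: x=[3.7776] v=[-1.3409]
Step 10: x=[3.6344] v=[-1.4316]
Step 11: x=[3.4838] v=[-1.5056]
Step 12: x=[3.3276] v=[-1.5620]
Step 13: x=[3.1676] v=[-1.6002]
Step 14: x=[3.0056] v=[-1.6198]
Step 15: x=[2.8436] v=[-1.6205]
Step 16: x=[2.6834] v=[-1.6023]
Step 17: x=[2.5269] v=[-1.5654]
Step 18: x=[2.3759] v=[-1.5102]
Step 19: x=[2.2322] v=[-1.4374]
Step 20: x=[2.0974] v=[-1.3478]
Step 21: x=[1.9732] v=[-1.2425]
Step 22: x=[1.8609] v=[-1.1227]
Step 23: x=[1.7619] v=[-0.9898]
Step 24: x=[1.6774] v=[-0.8454]
Step 25: x=[1.6083] v=[-0.6911]
Step 26: x=[1.5554] v=[-0.5287]
Step 27: x=[1.5194] v=[-0.3602]
Step 28: x=[1.5007] v=[-0.1875]
Step 29: x=[1.4994] v=[-0.0126]
Step 30: x=[1.5157] v=[0.1625]
First v>=0 after going negative at step 30, time=3.0000

Answer: 3.0000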